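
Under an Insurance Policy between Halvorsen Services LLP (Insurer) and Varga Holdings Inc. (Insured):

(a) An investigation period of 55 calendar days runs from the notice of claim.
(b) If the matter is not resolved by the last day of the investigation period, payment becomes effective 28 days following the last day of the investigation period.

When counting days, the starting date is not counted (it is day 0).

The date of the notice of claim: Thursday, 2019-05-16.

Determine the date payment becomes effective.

Adding 55 calendar days to 2019-05-16 gives 2019-07-10, which is the last day of the investigation period.
The date payment becomes effective: 28 calendar days after 2019-07-10 is 2019-08-07.

2019-08-07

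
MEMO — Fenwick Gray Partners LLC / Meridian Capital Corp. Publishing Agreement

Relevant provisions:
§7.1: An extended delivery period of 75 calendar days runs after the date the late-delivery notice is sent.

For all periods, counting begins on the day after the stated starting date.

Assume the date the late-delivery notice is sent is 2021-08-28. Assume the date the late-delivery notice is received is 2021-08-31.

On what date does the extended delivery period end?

2021-11-11

The last day of the extended delivery period: 2021-08-28 + 75 days = 2021-11-11.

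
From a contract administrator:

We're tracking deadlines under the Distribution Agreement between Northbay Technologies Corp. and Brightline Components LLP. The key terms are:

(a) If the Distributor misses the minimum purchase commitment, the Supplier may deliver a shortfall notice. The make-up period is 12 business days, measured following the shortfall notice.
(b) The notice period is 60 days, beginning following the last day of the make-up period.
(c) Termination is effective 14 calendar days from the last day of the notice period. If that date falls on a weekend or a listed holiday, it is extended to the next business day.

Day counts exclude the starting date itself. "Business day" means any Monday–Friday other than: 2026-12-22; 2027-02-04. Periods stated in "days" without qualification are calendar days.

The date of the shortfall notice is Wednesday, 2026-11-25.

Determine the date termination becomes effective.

The last day of the make-up period: counting 12 business days from Wednesday, 2026-11-25 (Nov 26, Nov 27, Nov 30, Dec 1, …, Dec 9, Dec 10, Dec 11, skipping weekends) reaches Friday, 2026-12-11.
Adding 60 calendar days to 2026-12-11 gives 2027-02-09, which is the last day of the notice period.
Adding 14 calendar days to 2027-02-09 gives 2027-02-23, which is the date termination becomes effective. 2027-02-23 is a Tuesday and is not a listed holiday, so no roll-forward applies.

2027-02-23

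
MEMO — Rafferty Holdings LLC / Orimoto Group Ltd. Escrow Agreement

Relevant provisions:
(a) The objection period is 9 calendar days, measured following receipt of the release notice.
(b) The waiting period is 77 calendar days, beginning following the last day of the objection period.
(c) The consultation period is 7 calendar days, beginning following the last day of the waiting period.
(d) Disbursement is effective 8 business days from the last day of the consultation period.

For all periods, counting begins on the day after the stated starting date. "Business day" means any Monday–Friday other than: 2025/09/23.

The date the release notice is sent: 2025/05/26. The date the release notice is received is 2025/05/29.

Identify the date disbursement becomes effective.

2025/09/10

Adding 9 calendar days to 2025/05/29 gives 2025/06/07, which is the last day of the objection period.
The last day of the waiting period: 2025/06/07 + 77 days = 2025/08/23.
Adding 7 calendar days to 2025/08/23 gives 2025/08/30, which is the last day of the consultation period.
The date disbursement becomes effective: 8 business days after Saturday, 2025/08/30, skipping weekends — Sep 1, Sep 2, Sep 3, Sep 4, Sep 5, Sep 8, Sep 9, Sep 10 — lands on Wednesday, 2025/09/10.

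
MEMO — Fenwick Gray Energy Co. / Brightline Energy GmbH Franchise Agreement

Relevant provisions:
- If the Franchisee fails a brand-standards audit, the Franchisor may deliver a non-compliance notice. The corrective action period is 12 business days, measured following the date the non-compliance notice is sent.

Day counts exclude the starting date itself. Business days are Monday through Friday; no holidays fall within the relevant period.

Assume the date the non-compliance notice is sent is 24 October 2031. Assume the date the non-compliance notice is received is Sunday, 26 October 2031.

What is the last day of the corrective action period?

11 November 2031

From Friday, 24 October 2031, 12 business days (Oct 27, Oct 28, Oct 29, Oct 30, …, Nov 7, Nov 10, Nov 11, skipping weekends) brings us to Tuesday, 11 November 2031, which is the last day of the corrective action period.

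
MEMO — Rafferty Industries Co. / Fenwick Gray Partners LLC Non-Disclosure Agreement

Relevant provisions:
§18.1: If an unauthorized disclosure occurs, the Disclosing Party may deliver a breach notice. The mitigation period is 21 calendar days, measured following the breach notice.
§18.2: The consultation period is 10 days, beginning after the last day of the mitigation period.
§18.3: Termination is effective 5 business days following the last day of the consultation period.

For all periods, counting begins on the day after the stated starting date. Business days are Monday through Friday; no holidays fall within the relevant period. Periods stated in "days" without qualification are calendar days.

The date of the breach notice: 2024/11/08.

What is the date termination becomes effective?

The last day of the mitigation period: 2024/11/08 + 21 days = 2024/11/29.
The last day of the consultation period: 10 calendar days after 2024/11/29 is 2024/12/09.
The date termination becomes effective: counting 5 business days from Monday, 2024/12/09 (Dec 10, Dec 11, Dec 12, Dec 13, Dec 16, skipping weekends) reaches Monday, 2024/12/16.

2024/12/16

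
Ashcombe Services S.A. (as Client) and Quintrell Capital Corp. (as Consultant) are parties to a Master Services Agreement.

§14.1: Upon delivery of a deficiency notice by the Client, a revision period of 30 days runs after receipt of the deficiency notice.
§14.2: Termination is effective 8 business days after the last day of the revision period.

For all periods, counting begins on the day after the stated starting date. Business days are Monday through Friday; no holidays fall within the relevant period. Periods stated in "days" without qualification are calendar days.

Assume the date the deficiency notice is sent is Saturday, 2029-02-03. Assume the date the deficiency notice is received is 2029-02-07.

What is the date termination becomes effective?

The last day of the revision period: 30 calendar days after 2029-02-07 is 2029-03-09.
From Friday, 2029-03-09, 8 business days (Mar 12, Mar 13, Mar 14, Mar 15, Mar 16, Mar 19, Mar 20, Mar 21, skipping weekends) brings us to Wednesday, 2029-03-21, which is the date termination becomes effective.

2029-03-21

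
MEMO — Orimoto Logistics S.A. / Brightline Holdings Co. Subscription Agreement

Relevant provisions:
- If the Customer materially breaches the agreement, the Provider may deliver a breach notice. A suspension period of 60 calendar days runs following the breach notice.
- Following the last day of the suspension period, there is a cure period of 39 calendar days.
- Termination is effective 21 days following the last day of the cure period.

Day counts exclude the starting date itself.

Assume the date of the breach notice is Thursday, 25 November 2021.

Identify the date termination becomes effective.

25 March 2022

Adding 60 calendar days to 25 November 2021 gives 24 January 2022, which is the last day of the suspension period.
The last day of the cure period: 24 January 2022 + 39 days = 4 March 2022.
The date termination becomes effective: 4 March 2022 + 21 days = 25 March 2022.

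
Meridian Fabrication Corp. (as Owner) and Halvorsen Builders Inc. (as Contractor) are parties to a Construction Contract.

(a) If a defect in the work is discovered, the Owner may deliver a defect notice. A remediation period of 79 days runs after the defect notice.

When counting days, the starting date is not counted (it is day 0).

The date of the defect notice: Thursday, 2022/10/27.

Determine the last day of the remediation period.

2023/01/14

Adding 79 calendar days to 2022/10/27 gives 2023/01/14, which is the last day of the remediation period.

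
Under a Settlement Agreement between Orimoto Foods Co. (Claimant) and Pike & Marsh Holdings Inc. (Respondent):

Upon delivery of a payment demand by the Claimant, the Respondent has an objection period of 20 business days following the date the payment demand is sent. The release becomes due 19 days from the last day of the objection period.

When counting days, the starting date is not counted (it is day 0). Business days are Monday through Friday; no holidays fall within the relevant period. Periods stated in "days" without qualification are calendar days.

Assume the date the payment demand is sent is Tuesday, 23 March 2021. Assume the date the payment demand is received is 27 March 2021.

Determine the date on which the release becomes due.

The last day of the objection period: 20 business days after Tuesday, 23 March 2021, skipping weekends — Mar 24, Mar 25, Mar 26, Mar 29, …, Apr 16, Apr 19, Apr 20 — lands on Tuesday, 20 April 2021.
The date on which the release becomes due: 20 April 2021 + 19 days = 9 May 2021.

9 May 2021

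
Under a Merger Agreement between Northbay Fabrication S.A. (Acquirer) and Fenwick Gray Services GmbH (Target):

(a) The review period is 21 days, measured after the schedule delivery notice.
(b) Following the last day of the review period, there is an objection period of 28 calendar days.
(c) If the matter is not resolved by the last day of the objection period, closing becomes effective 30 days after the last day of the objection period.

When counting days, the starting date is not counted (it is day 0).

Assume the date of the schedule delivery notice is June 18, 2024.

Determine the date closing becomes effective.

The last day of the review period: 21 calendar days after June 18, 2024 is July 9, 2024.
Adding 28 calendar days to July 9, 2024 gives August 6, 2024, which is the last day of the objection period.
The date closing becomes effective: 30 calendar days after August 6, 2024 is September 5, 2024.

September 5, 2024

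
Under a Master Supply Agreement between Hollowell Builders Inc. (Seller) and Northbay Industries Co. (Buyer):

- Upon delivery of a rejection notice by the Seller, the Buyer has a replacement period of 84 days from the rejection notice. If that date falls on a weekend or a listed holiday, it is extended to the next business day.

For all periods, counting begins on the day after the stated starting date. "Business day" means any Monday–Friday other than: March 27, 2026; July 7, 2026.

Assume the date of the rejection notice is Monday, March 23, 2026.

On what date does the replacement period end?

The last day of the replacement period: 84 calendar days after March 23, 2026 is June 15, 2026. June 15, 2026 is a Monday and is not a listed holiday, so no roll-forward applies.

June 15, 2026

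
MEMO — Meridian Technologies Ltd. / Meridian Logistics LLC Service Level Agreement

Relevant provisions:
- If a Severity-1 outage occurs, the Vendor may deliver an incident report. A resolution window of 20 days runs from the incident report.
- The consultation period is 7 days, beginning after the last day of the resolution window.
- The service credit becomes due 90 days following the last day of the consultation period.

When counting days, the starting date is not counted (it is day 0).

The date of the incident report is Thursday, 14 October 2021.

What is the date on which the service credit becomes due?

The last day of the resolution window: 14 October 2021 + 20 days = 3 November 2021.
The last day of the consultation period: 3 November 2021 + 7 days = 10 November 2021.
Adding 90 calendar days to 10 November 2021 gives 8 February 2022, which is the date on which the service credit becomes due.

8 February 2022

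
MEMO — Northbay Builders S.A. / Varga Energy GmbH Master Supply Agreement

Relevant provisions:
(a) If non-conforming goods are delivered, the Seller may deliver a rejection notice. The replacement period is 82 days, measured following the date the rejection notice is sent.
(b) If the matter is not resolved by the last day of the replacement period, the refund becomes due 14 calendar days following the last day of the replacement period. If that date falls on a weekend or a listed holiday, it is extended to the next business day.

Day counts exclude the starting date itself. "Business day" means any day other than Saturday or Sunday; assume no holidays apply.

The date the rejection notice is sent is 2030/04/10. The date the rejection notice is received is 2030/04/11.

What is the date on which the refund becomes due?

2030/07/15

The last day of the replacement period: 82 calendar days after 2030/04/10 is 2030/07/01.
The date on which the refund becomes due: 14 calendar days after 2030/07/01 is 2030/07/15. 2030/07/15 is a Monday, so no roll-forward applies.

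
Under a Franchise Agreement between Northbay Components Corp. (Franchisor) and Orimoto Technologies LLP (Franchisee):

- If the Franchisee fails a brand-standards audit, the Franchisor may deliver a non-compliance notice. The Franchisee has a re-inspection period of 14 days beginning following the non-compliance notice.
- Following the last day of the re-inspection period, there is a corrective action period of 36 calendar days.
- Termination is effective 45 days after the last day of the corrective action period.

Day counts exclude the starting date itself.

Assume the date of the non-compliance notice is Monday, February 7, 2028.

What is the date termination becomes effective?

The last day of the re-inspection period: 14 calendar days after February 7, 2028 is February 21, 2028.
The last day of the corrective action period: 36 calendar days after February 21, 2028 is March 28, 2028.
The date termination becomes effective: 45 calendar days after March 28, 2028 is May 12, 2028.

May 12, 2028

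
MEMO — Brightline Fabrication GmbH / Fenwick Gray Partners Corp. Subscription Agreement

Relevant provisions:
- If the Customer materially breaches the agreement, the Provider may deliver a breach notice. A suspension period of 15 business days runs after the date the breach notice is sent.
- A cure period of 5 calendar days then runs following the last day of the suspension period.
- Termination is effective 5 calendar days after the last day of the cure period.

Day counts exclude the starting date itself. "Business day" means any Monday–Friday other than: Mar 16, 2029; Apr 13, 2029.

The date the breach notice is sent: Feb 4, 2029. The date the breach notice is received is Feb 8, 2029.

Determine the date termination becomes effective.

From Sunday, Feb 4, 2029, 15 business days (Feb 5, Feb 6, Feb 7, Feb 8, …, Feb 21, Feb 22, Feb 23, skipping weekends) brings us to Friday, Feb 23, 2029, which is the last day of the suspension period.
The last day of the cure period: Feb 23, 2029 + 5 days = Feb 28, 2029.
The date termination becomes effective: 5 calendar days after Feb 28, 2029 is Mar 5, 2029.

Mar 5, 2029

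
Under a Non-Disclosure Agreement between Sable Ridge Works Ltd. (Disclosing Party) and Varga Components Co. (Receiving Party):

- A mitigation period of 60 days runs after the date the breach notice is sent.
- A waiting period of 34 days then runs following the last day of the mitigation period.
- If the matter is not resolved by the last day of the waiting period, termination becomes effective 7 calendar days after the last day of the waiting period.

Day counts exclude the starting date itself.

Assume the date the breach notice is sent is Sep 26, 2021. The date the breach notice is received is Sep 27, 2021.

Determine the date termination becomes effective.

The last day of the mitigation period: Sep 26, 2021 + 60 days = Nov 25, 2021.
The last day of the waiting period: 34 calendar days after Nov 25, 2021 is Dec 29, 2021.
Adding 7 calendar days to Dec 29, 2021 gives Jan 5, 2022, which is the date termination becomes effective.

Jan 5, 2022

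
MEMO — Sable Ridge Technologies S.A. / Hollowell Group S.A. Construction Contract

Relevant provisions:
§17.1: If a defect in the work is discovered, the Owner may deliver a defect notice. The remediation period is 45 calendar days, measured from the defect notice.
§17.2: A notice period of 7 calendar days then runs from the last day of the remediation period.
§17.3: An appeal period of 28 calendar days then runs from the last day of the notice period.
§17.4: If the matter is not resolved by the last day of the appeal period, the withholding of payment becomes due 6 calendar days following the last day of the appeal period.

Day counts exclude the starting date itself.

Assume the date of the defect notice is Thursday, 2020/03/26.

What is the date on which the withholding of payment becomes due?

The last day of the remediation period: 2020/03/26 + 45 days = 2020/05/10.
Adding 7 calendar days to 2020/05/10 gives 2020/05/17, which is the last day of the notice period.
The last day of the appeal period: 28 calendar days after 2020/05/17 is 2020/06/14.
Adding 6 calendar days to 2020/06/14 gives 2020/06/20, which is the date on which the withholding of payment becomes due.

2020/06/20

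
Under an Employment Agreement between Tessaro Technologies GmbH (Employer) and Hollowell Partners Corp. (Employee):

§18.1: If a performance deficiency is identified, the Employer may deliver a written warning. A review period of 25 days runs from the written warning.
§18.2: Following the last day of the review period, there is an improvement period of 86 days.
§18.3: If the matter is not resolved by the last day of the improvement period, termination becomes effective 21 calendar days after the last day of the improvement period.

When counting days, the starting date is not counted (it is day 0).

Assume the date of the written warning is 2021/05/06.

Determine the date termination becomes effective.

Adding 25 calendar days to 2021/05/06 gives 2021/05/31, which is the last day of the review period.
Adding 86 calendar days to 2021/05/31 gives 2021/08/25, which is the last day of the improvement period.
The date termination becomes effective: 21 calendar days after 2021/08/25 is 2021/09/15.

2021/09/15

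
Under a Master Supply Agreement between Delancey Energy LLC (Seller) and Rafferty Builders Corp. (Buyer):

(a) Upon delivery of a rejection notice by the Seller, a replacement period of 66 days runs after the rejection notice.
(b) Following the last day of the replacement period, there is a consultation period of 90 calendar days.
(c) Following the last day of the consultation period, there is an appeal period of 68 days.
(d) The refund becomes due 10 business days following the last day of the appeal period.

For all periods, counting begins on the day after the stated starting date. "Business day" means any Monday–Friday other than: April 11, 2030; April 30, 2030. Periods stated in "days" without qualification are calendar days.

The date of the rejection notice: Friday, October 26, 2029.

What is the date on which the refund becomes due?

June 21, 2030

Adding 66 calendar days to October 26, 2029 gives December 31, 2029, which is the last day of the replacement period.
Adding 90 calendar days to December 31, 2029 gives March 31, 2030, which is the last day of the consultation period.
Adding 68 calendar days to March 31, 2030 gives June 7, 2030, which is the last day of the appeal period.
The date on which the refund becomes due: 10 business days after Friday, June 7, 2030, skipping weekends — Jun 10, Jun 11, Jun 12, Jun 13, Jun 14, Jun 17, Jun 18, Jun 19, Jun 20, Jun 21 — lands on Friday, June 21, 2030.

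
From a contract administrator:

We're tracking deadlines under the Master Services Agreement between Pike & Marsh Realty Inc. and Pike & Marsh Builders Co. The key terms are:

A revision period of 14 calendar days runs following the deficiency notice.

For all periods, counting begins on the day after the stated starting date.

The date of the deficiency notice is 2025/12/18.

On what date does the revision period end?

The last day of the revision period: 14 calendar days after 2025/12/18 is 2026/01/01.

2026/01/01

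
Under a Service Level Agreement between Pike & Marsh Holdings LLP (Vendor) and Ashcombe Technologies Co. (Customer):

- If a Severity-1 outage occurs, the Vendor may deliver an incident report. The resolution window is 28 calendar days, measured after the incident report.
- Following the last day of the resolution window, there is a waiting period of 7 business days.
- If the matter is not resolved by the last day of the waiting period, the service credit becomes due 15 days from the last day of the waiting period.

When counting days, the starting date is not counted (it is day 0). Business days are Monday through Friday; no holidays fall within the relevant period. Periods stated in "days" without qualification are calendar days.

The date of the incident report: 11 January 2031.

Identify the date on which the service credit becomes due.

Adding 28 calendar days to 11 January 2031 gives 8 February 2031, which is the last day of the resolution window.
The last day of the waiting period: 7 business days after Saturday, 8 February 2031, skipping weekends — Feb 10, Feb 11, Feb 12, Feb 13, Feb 14, Feb 17, Feb 18 — lands on Tuesday, 18 February 2031.
Adding 15 calendar days to 18 February 2031 gives 5 March 2031, which is the date on which the service credit becomes due.

5 March 2031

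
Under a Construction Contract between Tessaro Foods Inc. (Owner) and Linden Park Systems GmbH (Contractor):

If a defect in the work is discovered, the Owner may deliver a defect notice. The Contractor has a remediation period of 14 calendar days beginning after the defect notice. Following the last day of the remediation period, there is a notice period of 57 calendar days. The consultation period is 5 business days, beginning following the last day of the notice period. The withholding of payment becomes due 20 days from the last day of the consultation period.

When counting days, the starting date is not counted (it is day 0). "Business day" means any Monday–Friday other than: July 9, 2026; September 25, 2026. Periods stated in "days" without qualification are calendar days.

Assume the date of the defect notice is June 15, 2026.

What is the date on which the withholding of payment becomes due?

September 21, 2026

Adding 14 calendar days to June 15, 2026 gives June 29, 2026, which is the last day of the remediation period.
The last day of the notice period: June 29, 2026 + 57 days = August 25, 2026.
The last day of the consultation period: counting 5 business days from Tuesday, August 25, 2026 (Aug 26, Aug 27, Aug 28, Aug 31, Sep 1, skipping weekends) reaches Tuesday, September 1, 2026.
The date on which the withholding of payment becomes due: 20 calendar days after September 1, 2026 is September 21, 2026.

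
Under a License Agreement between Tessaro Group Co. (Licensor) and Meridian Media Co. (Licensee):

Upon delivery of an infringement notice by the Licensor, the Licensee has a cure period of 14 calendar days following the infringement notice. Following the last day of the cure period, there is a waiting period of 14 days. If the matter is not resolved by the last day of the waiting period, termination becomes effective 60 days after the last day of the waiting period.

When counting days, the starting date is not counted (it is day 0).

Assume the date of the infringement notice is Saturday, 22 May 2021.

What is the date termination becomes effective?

Adding 14 calendar days to 22 May 2021 gives 5 June 2021, which is the last day of the cure period.
Adding 14 calendar days to 5 June 2021 gives 19 June 2021, which is the last day of the waiting period.
The date termination becomes effective: 19 June 2021 + 60 days = 18 August 2021.

18 August 2021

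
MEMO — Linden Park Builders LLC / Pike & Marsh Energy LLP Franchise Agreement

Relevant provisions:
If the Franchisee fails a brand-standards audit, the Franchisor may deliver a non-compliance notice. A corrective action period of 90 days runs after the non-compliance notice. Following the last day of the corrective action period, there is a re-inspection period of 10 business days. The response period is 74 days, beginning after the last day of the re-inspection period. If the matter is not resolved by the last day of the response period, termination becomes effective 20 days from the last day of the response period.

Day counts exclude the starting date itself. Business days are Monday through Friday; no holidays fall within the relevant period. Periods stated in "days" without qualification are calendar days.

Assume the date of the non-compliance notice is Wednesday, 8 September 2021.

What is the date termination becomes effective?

25 March 2022

Adding 90 calendar days to 8 September 2021 gives 7 December 2021, which is the last day of the corrective action period.
From Tuesday, 7 December 2021, 10 business days (Dec 8, Dec 9, Dec 10, Dec 13, Dec 14, Dec 15, Dec 16, Dec 17, Dec 20, Dec 21, skipping weekends) brings us to Tuesday, 21 December 2021, which is the last day of the re-inspection period.
Adding 74 calendar days to 21 December 2021 gives 5 March 2022, which is the last day of the response period.
Adding 20 calendar days to 5 March 2022 gives 25 March 2022, which is the date termination becomes effective.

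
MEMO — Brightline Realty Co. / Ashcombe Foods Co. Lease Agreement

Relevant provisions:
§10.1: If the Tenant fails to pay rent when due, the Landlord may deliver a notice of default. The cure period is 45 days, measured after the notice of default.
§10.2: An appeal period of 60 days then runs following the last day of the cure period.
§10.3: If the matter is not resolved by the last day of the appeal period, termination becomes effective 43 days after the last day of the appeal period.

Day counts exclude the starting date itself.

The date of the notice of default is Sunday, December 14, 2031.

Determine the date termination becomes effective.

The last day of the cure period: December 14, 2031 + 45 days = January 28, 2032.
The last day of the appeal period: January 28, 2032 + 60 days = March 28, 2032.
Adding 43 calendar days to March 28, 2032 gives May 10, 2032, which is the date termination becomes effective.

May 10, 2032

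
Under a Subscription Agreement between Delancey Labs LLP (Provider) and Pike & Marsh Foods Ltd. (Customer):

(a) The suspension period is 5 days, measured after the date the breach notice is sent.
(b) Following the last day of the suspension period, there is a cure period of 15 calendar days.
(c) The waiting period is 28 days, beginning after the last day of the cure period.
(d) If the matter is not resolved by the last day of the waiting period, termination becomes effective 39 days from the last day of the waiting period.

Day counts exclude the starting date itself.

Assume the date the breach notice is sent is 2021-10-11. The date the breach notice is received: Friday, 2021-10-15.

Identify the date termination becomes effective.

Adding 5 calendar days to 2021-10-11 gives 2021-10-16, which is the last day of the suspension period.
Adding 15 calendar days to 2021-10-16 gives 2021-10-31, which is the last day of the cure period.
The last day of the waiting period: 2021-10-31 + 28 days = 2021-11-28.
Adding 39 calendar days to 2021-11-28 gives 2022-01-06, which is the date termination becomes effective.

2022-01-06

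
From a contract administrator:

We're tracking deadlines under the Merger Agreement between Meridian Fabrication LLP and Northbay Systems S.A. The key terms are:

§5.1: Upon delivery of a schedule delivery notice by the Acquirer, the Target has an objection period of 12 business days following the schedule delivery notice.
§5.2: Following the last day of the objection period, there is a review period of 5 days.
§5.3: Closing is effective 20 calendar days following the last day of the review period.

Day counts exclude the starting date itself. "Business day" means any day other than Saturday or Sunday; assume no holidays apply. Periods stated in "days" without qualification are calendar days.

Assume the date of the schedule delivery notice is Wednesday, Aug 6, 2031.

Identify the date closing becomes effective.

The last day of the objection period: counting 12 business days from Wednesday, Aug 6, 2031 (Aug 7, Aug 8, Aug 11, Aug 12, …, Aug 20, Aug 21, Aug 22, skipping weekends) reaches Friday, Aug 22, 2031.
The last day of the review period: 5 calendar days after Aug 22, 2031 is Aug 27, 2031.
The date closing becomes effective: Aug 27, 2031 + 20 days = Sep 16, 2031.

Sep 16, 2031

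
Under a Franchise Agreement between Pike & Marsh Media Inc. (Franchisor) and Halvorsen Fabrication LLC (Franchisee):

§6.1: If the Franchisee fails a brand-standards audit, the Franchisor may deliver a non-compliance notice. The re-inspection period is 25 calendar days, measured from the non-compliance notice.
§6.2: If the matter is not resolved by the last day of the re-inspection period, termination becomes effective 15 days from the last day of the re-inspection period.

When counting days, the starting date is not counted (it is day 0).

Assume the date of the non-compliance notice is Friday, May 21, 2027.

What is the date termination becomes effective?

The last day of the re-inspection period: 25 calendar days after May 21, 2027 is June 15, 2027.
The date termination becomes effective: 15 calendar days after June 15, 2027 is June 30, 2027.

June 30, 2027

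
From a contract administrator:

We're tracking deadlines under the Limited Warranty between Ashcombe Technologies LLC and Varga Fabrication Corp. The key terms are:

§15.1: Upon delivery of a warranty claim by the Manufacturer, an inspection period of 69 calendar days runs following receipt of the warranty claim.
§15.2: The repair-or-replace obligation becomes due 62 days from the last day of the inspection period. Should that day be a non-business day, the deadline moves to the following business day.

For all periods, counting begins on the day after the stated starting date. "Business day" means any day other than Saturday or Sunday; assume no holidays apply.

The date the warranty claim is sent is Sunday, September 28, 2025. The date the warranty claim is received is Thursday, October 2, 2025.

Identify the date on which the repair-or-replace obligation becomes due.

February 10, 2026

The last day of the inspection period: October 2, 2025 + 69 days = December 10, 2025.
Adding 62 calendar days to December 10, 2025 gives February 10, 2026, which is the date on which the repair-or-replace obligation becomes due. February 10, 2026 is a Tuesday, so no roll-forward applies.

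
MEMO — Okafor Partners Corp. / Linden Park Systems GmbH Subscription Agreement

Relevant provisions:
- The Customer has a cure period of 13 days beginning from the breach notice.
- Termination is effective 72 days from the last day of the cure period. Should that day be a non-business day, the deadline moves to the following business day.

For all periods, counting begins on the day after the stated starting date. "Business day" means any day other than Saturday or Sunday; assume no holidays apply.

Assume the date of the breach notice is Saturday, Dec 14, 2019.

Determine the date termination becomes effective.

The last day of the cure period: 13 calendar days after Dec 14, 2019 is Dec 27, 2019.
The date termination becomes effective: 72 calendar days after Dec 27, 2019 is Mar 8, 2020. That falls on a Sunday, so it rolls to the next business day, Monday, Mar 9, 2020.

Mar 9, 2020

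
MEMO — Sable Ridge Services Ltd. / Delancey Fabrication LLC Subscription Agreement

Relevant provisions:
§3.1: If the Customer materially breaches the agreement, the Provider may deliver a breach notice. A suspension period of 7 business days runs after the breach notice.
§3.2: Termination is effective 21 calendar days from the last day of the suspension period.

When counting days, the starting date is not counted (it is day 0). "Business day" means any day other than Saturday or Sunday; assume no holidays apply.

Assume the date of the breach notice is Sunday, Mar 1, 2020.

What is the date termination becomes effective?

Mar 31, 2020

From Sunday, Mar 1, 2020, 7 business days (Mar 2, Mar 3, Mar 4, Mar 5, Mar 6, Mar 9, Mar 10, skipping weekends) brings us to Tuesday, Mar 10, 2020, which is the last day of the suspension period.
Adding 21 calendar days to Mar 10, 2020 gives Mar 31, 2020, which is the date termination becomes effective.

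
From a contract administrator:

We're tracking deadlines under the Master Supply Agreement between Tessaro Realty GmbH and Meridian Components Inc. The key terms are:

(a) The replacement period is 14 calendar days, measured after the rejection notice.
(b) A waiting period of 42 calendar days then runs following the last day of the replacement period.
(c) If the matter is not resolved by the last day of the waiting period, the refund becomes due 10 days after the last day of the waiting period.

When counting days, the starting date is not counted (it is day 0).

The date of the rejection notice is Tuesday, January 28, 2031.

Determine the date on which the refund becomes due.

The last day of the replacement period: 14 calendar days after January 28, 2031 is February 11, 2031.
Adding 42 calendar days to February 11, 2031 gives March 25, 2031, which is the last day of the waiting period.
The date on which the refund becomes due: March 25, 2031 + 10 days = April 4, 2031.

April 4, 2031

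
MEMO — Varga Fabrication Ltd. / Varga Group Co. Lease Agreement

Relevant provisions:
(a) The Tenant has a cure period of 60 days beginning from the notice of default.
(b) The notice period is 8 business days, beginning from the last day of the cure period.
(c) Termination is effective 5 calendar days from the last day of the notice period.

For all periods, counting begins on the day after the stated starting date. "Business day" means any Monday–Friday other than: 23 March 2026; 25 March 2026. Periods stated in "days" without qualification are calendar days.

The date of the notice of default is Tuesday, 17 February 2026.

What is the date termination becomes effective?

The last day of the cure period: 17 February 2026 + 60 days = 18 April 2026.
The last day of the notice period: 8 business days after Saturday, 18 April 2026, skipping weekends — Apr 20, Apr 21, Apr 22, Apr 23, Apr 24, Apr 27, Apr 28, Apr 29 — lands on Wednesday, 29 April 2026.
Adding 5 calendar days to 29 April 2026 gives 4 May 2026, which is the date termination becomes effective.

4 May 2026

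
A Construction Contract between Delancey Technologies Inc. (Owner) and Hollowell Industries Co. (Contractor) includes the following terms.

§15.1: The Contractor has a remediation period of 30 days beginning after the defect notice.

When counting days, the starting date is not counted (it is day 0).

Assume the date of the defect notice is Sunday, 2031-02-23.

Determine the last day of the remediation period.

The last day of the remediation period: 30 calendar days after 2031-02-23 is 2031-03-25.

2031-03-25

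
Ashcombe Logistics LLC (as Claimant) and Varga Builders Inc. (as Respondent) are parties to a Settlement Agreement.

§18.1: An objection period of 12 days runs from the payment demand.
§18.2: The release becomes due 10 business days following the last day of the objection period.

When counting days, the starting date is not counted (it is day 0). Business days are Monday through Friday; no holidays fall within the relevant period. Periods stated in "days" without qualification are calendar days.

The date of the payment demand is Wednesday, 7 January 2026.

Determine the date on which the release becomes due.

The last day of the objection period: 12 calendar days after 7 January 2026 is 19 January 2026.
The date on which the release becomes due: 10 business days after Monday, 19 January 2026, skipping weekends — Jan 20, Jan 21, Jan 22, Jan 23, Jan 26, Jan 27, Jan 28, Jan 29, Jan 30, Feb 2 — lands on Monday, 2 February 2026.

2 February 2026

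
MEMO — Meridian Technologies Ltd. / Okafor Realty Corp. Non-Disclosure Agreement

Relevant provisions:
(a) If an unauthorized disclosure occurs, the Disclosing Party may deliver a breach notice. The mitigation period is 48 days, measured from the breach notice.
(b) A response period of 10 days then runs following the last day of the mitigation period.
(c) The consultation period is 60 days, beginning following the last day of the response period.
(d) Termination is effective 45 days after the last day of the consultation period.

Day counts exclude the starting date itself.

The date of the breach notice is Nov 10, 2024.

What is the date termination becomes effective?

Apr 22, 2025

The last day of the mitigation period: 48 calendar days after Nov 10, 2024 is Dec 28, 2024.
Adding 10 calendar days to Dec 28, 2024 gives Jan 7, 2025, which is the last day of the response period.
Adding 60 calendar days to Jan 7, 2025 gives Mar 8, 2025, which is the last day of the consultation period.
The date termination becomes effective: 45 calendar days after Mar 8, 2025 is Apr 22, 2025.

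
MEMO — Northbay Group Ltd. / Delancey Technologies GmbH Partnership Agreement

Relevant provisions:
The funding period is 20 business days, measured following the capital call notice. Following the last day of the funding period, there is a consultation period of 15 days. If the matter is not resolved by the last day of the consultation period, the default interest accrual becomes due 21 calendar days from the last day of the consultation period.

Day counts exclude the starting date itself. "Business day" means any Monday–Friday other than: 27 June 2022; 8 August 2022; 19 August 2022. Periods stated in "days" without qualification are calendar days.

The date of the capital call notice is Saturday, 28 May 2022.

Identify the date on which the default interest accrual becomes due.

30 July 2022

The last day of the funding period: counting 20 business days from Saturday, 28 May 2022 (May 30, May 31, Jun 1, Jun 2, …, Jun 22, Jun 23, Jun 24, skipping weekends) reaches Friday, 24 June 2022.
Adding 15 calendar days to 24 June 2022 gives 9 July 2022, which is the last day of the consultation period.
The date on which the default interest accrual becomes due: 21 calendar days after 9 July 2022 is 30 July 2022.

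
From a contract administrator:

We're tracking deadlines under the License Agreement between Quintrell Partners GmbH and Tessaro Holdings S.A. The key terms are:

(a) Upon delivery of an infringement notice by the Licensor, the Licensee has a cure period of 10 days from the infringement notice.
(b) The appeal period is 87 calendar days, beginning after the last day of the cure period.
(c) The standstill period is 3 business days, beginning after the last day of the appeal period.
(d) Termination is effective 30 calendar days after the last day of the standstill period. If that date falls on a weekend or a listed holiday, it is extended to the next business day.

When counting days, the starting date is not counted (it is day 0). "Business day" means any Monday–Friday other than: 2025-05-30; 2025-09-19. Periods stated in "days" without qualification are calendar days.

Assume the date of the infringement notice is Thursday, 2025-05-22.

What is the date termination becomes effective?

The last day of the cure period: 2025-05-22 + 10 days = 2025-06-01.
Adding 87 calendar days to 2025-06-01 gives 2025-08-27, which is the last day of the appeal period.
The last day of the standstill period: 3 business days after Wednesday, 2025-08-27, skipping weekends — Aug 28, Aug 29, Sep 1 — lands on Monday, 2025-09-01.
Adding 30 calendar days to 2025-09-01 gives 2025-10-01, which is the date termination becomes effective. 2025-10-01 is a Wednesday and is not a listed holiday, so no roll-forward applies.

2025-10-01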